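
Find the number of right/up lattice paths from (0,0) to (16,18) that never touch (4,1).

Total paths to (16,18): C(34,18) = 2203961430.
Paths through (4,1): C(5,1) x C(29,17) = 259479675.
Avoiding (4,1): 2203961430 - 259479675.

Final answer: 1944481755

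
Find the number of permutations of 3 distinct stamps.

The number of ways to arrange 3 distinct objects is 3!.

Final answer: 3! = 6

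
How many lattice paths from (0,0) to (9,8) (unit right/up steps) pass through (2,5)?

Paths (0,0)->(2,5): C(7,5) = 21.
Paths (2,5)->(9,8): C(10,3) = 120.
By multiplication principle: 21 x 120.

Final answer: 2520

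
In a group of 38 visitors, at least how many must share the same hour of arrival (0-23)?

There are 24 possible values for hour of arrival (0-23). With 38 visitors and 24 categories, by pigeonhole: ceiling(38/24).

Final answer: 2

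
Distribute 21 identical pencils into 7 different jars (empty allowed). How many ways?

Stars and bars: C(n+k-1, k-1) = C(27,6).

Final answer: C(27,6) = 296010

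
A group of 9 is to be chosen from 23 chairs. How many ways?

C(23,9) = 23!/(9! x 14!).

Final answer: \binom{23}{9} = 817190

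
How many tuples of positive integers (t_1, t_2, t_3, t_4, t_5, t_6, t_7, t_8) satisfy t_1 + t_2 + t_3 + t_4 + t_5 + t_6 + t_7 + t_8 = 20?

Substitute t'_i = t_i - 1 (so t'_i >= 0). Then sum t'_i = 20 - 8 = 12.
Stars and bars: C(12+8-1, 8-1) = C(19,7).

Final answer: C(19,7) = 50388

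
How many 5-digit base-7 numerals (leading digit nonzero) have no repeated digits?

The leading digit has 6 choices (anything but zero); the next has 6 (anything but the first), then 5, and so on, one fewer each time.
Total: 6 x 6 x 5 x 4 x 3.

Final answer: 2160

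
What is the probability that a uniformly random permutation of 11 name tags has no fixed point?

D(n) = (n-1)(D(n-1) + D(n-2)), D(0)=1, D(1)=0.
Building up: D(2)=1, D(3)=2, D(4)=9, D(5)=44, D(6)=265, D(7)=1854, D(8)=14833, D(9)=133496, D(10)=1334961, D(11)=14684570.
Total arrangements: 11! = 39916800.
Probability = D(11)/11! = 1468457/3991680.

Final answer: D(11)/11! = 14684570/39916800 = 0.367879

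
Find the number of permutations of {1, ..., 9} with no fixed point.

Use the recurrence D(n) = (n-1)(D(n-1) + D(n-2)) with D(0)=1, D(1)=0.
Building up: D(2)=1, D(3)=2, D(4)=9, D(5)=44, D(6)=265, D(7)=1854, D(8)=14833.
D(9) = 8 x (D(8) + D(7)) = 8 x (14833 + 1854).

Final answer: D(9) = 133496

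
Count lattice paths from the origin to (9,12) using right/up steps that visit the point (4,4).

Paths (0,0)->(4,4): C(8,4) = 70.
Paths (4,4)->(9,12): C(13,8) = 1287.
By multiplication principle: 70 x 1287.

Final answer: 90090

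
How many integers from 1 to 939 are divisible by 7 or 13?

Multiples of 7: 134. Multiples of 13: 72. Of both (lcm=91): 10.
By inclusion-exclusion: 134 + 72 - 10.

Final answer: 196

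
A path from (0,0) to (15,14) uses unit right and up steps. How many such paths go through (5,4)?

Paths (0,0)->(5,4): C(9,4) = 126.
Paths (5,4)->(15,14): C(20,10) = 184756.
By multiplication principle: 126 x 184756.

Final answer: 23279256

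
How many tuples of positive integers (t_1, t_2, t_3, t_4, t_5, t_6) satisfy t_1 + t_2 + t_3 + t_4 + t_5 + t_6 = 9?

Substitute t'_i = t_i - 1 (so t'_i >= 0). Then sum t'_i = 9 - 6 = 3.
Stars and bars: C(3+6-1, 6-1) = C(8,5).

Final answer: C(8,5) = 56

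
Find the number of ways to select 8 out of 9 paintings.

C(9,8) = 9!/(8! x (9-8)!).

Final answer: C(9,8) = 9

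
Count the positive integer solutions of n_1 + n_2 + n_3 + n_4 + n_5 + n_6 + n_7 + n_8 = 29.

Substitute n'_i = n_i - 1 (so n'_i >= 0). Then sum n'_i = 29 - 8 = 21.
Stars and bars: C(21+8-1, 8-1) = C(28,7).

Final answer: C(28,7) = 1184040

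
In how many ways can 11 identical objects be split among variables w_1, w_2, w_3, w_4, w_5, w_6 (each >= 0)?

Stars and bars with 11 stars and 5 bars:
C(11+6-1, 6-1) = C(16,5).

Final answer: C(16,5) = 4368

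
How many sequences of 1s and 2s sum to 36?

Let f(n) count the ways. The last step is size 1 or 2, so f(n) = f(n-1) + f(n-2) with f(1)=1, f(2)=2.
Computing successive values: f(1)=1, f(2)=2, f(3)=3, f(4)=5, f(5)=8, f(6)=13, f(7)=21, f(8)=34, f(9)=55, f(10)=89, f(11)=144, f(12)=233, f(13)=377, f(14)=610, f(15)=987, f(16)=1597, f(17)=2584, f(18)=4181, f(19)=6765, f(20)=10946, f(21)=17711, f(22)=28657, f(23)=46368, f(24)=75025, f(25)=121393, f(26)=196418, f(27)=317811, f(28)=514229, f(29)=832040, f(30)=1346269, f(31)=2178309, f(32)=3524578, f(33)=5702887, f(34)=9227465, f(35)=14930352, f(36)=24157817.

Final answer: 24157817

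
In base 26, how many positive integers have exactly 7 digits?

In base 26, the leading digit has 25 choices (1..25); each of the remaining 6 digits has 26 choices.
Total: 25 x 26^6.

Final answer: 7722894400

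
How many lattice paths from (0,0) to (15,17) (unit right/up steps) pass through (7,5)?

Paths (0,0)->(7,5): C(12,5) = 792.
Paths (7,5)->(15,17): C(20,12) = 125970.
By multiplication principle: 792 x 125970.

Final answer: 99768240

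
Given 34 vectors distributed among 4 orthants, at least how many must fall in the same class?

By pigeonhole with 34 objects and 4 categories: ceiling(34/4).

Final answer: 9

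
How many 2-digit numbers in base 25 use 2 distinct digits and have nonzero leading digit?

First digit: 24 (nonzero). Second: 24 (not first). Third: 23, etc.
Total: 24 x 24.

Final answer: 576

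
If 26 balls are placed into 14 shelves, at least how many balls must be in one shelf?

By the pigeonhole principle: ceiling(26/14).

Final answer: 2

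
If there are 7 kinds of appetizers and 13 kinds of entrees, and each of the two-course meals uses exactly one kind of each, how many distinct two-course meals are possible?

By the multiplication principle: 7 x 13.

Final answer: 91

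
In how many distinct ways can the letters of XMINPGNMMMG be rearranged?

Letters (G:2, I:1, M:4, N:2, P:1, X:1). Total letters: 11.
Permutations = 11!/(4! x 2! x 2!).

Final answer: 415800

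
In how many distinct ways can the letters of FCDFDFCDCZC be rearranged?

Letters (C:4, D:3, F:3, Z:1). Total letters: 11.
Permutations = 11!/(4! x 3! x 3!).

Final answer: 46200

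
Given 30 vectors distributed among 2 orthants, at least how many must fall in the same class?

By pigeonhole with 30 objects and 2 categories: ceiling(30/2).

Final answer: 15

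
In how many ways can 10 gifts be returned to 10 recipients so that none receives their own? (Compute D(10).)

D(n) = (n-1)(D(n-1) + D(n-2)), D(0)=1, D(1)=0.
D(2) = 1 x (0 + 1) = 1
D(3) = 2 x (1 + 0) = 2
D(4) = 3 x (2 + 1) = 9
D(5) = 4 x (9 + 2) = 44
D(6) = 5 x (44 + 9) = 265
D(7) = 6 x (265 + 44) = 1854
D(8) = 7 x (1854 + 265) = 14833
D(9) = 8 x (14833 + 1854) = 133496
D(10) = 9 x (D(9) + D(8)) = 9 x (133496 + 14833)

Final answer: D(10) = 1334961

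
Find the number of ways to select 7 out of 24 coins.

C(24,7) = 24!/(7! x (24-7)!).

Final answer: C(24,7) = 346104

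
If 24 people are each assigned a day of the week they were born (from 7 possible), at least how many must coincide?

There are 7 possible values for day of the week they were born. With 24 people and 7 categories, by pigeonhole: ceiling(24/7).

Final answer: 4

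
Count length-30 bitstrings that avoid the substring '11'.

A valid string ends in 0 (append to any length-(n-1) valid string) or in 01 (append to any length-(n-2) valid string), so a(n) = a(n-1) + a(n-2) with a(1)=2, a(2)=3.
Computing successive values: a(1)=2, a(2)=3, a(3)=5, a(4)=8, a(5)=13, a(6)=21, a(7)=34, a(8)=55, a(9)=89, a(10)=144, a(11)=233, a(12)=377, a(13)=610, a(14)=987, a(15)=1597, a(16)=2584, a(17)=4181, a(18)=6765, a(19)=10946, a(20)=17711, a(21)=28657, a(22)=46368, a(23)=75025, a(24)=121393, a(25)=196418, a(26)=317811, a(27)=514229, a(28)=832040, a(29)=1346269, a(30)=2178309.

Final answer: 2178309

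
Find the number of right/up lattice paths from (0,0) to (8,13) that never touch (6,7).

Total paths to (8,13): C(21,13) = 203490.
Paths through (6,7): C(13,7) x C(8,6) = 48048.
Avoiding (6,7): 203490 - 48048.

Final answer: 155442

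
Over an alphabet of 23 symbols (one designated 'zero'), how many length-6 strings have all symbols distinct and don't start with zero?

The leading digit has 22 choices (anything but zero); the next has 22 (anything but the first), then 21, and so on, one fewer each time.
Total: 22 x 22 x 21 x 20 x 19 x 18.

Final answer: 69521760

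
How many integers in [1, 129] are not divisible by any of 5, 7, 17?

|div by 5|=25, |div by 7|=18, |div by 17|=7.
|div by 5&7|=3, |div by 5&17|=1, |div by 7&17|=1, |div by all|=0.
By inclusion-exclusion, divisible by at least one: 25+18+7-3-1-1+0 = 45.
Not divisible by any: 129 - 45.

Final answer: 84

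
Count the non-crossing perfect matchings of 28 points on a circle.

This is a standard Catalan-number count: the answer is C_n. Here n = 28/2 = 14.
Using C_0 = 1 and C_(k+1) = C_k x 2(2k+1)/(k+2), build up term by term: C_1=1, C_2=2, C_3=5, C_4=14, C_5=42, C_6=132, C_7=429, C_8=1430, C_9=4862, C_10=16796, C_11=58786, C_12=208012, C_13=742900, C_14=2674440.

Final answer: C_{14} = 2674440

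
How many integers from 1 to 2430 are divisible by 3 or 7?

Multiples of 3: 810. Multiples of 7: 347. Of both (lcm=21): 115.
By inclusion-exclusion: 810 + 347 - 115.

Final answer: 1042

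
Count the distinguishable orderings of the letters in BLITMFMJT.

Letters (B:1, F:1, I:1, J:1, L:1, M:2, T:2). Total letters: 9.
Permutations = 9!/(2! x 2!).

Final answer: 90720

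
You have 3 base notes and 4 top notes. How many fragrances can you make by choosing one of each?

By the multiplication principle: 3 x 4.

Final answer: 12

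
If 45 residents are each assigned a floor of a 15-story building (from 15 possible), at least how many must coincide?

There are 15 possible values for floor of a 15-story building. With 45 residents and 15 categories, by pigeonhole: ceiling(45/15).

Final answer: 3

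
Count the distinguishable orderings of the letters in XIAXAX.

Letters (A:2, I:1, X:3). Total letters: 6.
Permutations = 6!/(3! x 2!).

Final answer: 60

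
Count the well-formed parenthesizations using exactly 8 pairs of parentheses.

This is a standard Catalan-number count: the answer is C_n. Here n = 8 (pairs).
Using C_0 = 1 and C_(k+1) = C_k x 2(2k+1)/(k+2), build up term by term: C_1=1, C_2=2, C_3=5, C_4=14, C_5=42, C_6=132, C_7=429, C_8=1430.

Final answer: C_{8} = 1430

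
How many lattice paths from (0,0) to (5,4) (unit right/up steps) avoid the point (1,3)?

Total paths to (5,4): C(9,4) = 126.
Paths through (1,3): C(4,3) x C(5,1) = 20.
Avoiding (1,3): 126 - 20.

Final answer: 106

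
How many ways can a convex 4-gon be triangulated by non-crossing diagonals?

This is a standard Catalan-number count: the answer is C_n. Here n = 4 - 2 = 2.
C_n = C(2n,n) - C(2n,n+1), so C_{2} = C(4,2) - C(4,3) = 6 - 4.

Final answer: C_{2} = 2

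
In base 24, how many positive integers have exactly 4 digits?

Leading digit: 23 options (nonzero). Other 3 digit(s): 24 options each.
Total: 23 x 24^3.

Final answer: 317952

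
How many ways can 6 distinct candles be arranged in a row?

The number of ways to arrange 6 distinct objects is 6!.

Final answer: 6! = 720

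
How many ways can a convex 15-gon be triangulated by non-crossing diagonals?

This is a standard Catalan-number count: the answer is C_n. Here n = 15 - 2 = 13.
C_n = C(2n,n) - C(2n,n+1), so C_{13} = C(26,13) - C(26,14) = 10400600 - 9657700.

Final answer: C_{13} = 742900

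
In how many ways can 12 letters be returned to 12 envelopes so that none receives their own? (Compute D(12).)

Derangements satisfy D(n) = (n-1)(D(n-1) + D(n-2)), starting from D(0)=1, D(1)=0.
D(2) = 1 x (0 + 1) = 1
D(3) = 2 x (1 + 0) = 2
D(4) = 3 x (2 + 1) = 9
D(5) = 4 x (9 + 2) = 44
D(6) = 5 x (44 + 9) = 265
D(7) = 6 x (265 + 44) = 1854
D(8) = 7 x (1854 + 265) = 14833
D(9) = 8 x (14833 + 1854) = 133496
D(10) = 9 x (133496 + 14833) = 1334961
D(11) = 10 x (1334961 + 133496) = 14684570
D(12) = 11 x (D(11) + D(10)) = 11 x (14684570 + 1334961)

Final answer: D(12) = 176214841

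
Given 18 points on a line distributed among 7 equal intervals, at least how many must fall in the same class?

By pigeonhole with 18 objects and 7 categories: ceiling(18/7).

Final answer: 3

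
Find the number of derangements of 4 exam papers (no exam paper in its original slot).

D(n) = (n-1)(D(n-1) + D(n-2)), D(0)=1, D(1)=0.
D(2) = 1 x (0 + 1) = 1
D(3) = 2 x (1 + 0) = 2
D(4) = 3 x (D(3) + D(2)) = 3 x (2 + 1)

Final answer: D(4) = 9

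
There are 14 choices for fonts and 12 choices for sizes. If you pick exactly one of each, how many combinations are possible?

By the multiplication principle: 14 x 12.

Final answer: 168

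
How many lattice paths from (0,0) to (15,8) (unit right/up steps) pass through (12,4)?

Paths (0,0)->(12,4): C(16,4) = 1820.
Paths (12,4)->(15,8): C(7,4) = 35.
By multiplication principle: 1820 x 35.

Final answer: 63700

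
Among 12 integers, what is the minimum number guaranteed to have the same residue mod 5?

There are 5 possible values for residue mod 5. With 12 integers and 5 categories, by pigeonhole: ceiling(12/5).

Final answer: 3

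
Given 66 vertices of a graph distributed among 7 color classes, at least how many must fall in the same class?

By pigeonhole with 66 objects and 7 categories: ceiling(66/7).

Final answer: 10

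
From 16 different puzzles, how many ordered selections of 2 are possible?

P(16,2) = 16!/(16-2)! = 16!/14!.

Final answer: P(16,2) = 240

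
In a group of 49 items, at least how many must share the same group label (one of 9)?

There are 9 possible values for group label (one of 9). With 49 items and 9 categories, by pigeonhole: ceiling(49/9).

Final answer: 6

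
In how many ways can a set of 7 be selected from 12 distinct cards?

C(12,7) = 12!/(7! x 5!).

Final answer: \binom{12}{7} = 792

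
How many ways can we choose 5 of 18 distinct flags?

C(18,5) = 18!/(5! x 13!).

Final answer: \binom{18}{5} = 8568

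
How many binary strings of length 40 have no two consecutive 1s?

Classify by the final bit: ...0 gives a(n-1) strings, ...01 gives a(n-2) strings. Thus a(n) = a(n-1) + a(n-2) with a(1)=2, a(2)=3.
Building up term by term: a(1)=2, a(2)=3, a(3)=5, a(4)=8, a(5)=13, a(6)=21, a(7)=34, a(8)=55, a(9)=89, a(10)=144, a(11)=233, a(12)=377, a(13)=610, a(14)=987, a(15)=1597, a(16)=2584, a(17)=4181, a(18)=6765, a(19)=10946, a(20)=17711, a(21)=28657, a(22)=46368, a(23)=75025, a(24)=121393, a(25)=196418, a(26)=317811, a(27)=514229, a(28)=832040, a(29)=1346269, a(30)=2178309, a(31)=3524578, a(32)=5702887, a(33)=9227465, a(34)=14930352, a(35)=24157817, a(36)=39088169, a(37)=63245986, a(38)=102334155, a(39)=165580141, a(40)=267914296.

Final answer: 267914296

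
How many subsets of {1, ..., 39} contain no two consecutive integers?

Condition on whether n belongs to the subset: if not, any valid subset of {1, ..., n-1} works (a(n-1)); if so, n-1 is excluded and the rest is a valid subset of {1, ..., n-2} (a(n-2)). Hence a(n) = a(n-1) + a(n-2), a(1)=2, a(2)=3.
Computing successive values: a(1)=2, a(2)=3, a(3)=5, a(4)=8, a(5)=13, a(6)=21, a(7)=34, a(8)=55, a(9)=89, a(10)=144, a(11)=233, a(12)=377, a(13)=610, a(14)=987, a(15)=1597, a(16)=2584, a(17)=4181, a(18)=6765, a(19)=10946, a(20)=17711, a(21)=28657, a(22)=46368, a(23)=75025, a(24)=121393, a(25)=196418, a(26)=317811, a(27)=514229, a(28)=832040, a(29)=1346269, a(30)=2178309, a(31)=3524578, a(32)=5702887, a(33)=9227465, a(34)=14930352, a(35)=24157817, a(36)=39088169, a(37)=63245986, a(38)=102334155, a(39)=165580141.

Final answer: 165580141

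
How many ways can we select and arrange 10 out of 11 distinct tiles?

P(11,10) = 11!/(11-10)! = 11!/1!.

Final answer: P(11,10) = 39916800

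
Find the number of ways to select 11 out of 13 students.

C(13,11) = 13!/(11! x 2!).

Final answer: \binom{13}{11} = 78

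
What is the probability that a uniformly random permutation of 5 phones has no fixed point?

Use the recurrence D(n) = (n-1)(D(n-1) + D(n-2)) with D(0)=1, D(1)=0.
Building up: D(2)=1, D(3)=2, D(4)=9, D(5)=44.
Total arrangements: 5! = 120.
Probability = D(5)/5! = 11/30.

Final answer: D(5)/5! = 44/120 = 0.366667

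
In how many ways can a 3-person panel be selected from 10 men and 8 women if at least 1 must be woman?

Sum over valid woman counts:
C(8,1)C(10,2) = 360
C(8,2)C(10,1) = 280
C(8,3)C(10,0) = 56
Total: 360 + 280 + 56.

Final answer: 696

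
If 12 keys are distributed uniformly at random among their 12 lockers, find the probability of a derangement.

Use the recurrence D(n) = (n-1)(D(n-1) + D(n-2)) with D(0)=1, D(1)=0.
Building up: D(2)=1, D(3)=2, D(4)=9, D(5)=44, D(6)=265, D(7)=1854, D(8)=14833, D(9)=133496, D(10)=1334961, D(11)=14684570, D(12)=176214841.
Total arrangements: 12! = 479001600.
Probability = D(12)/12! = 16019531/43545600.

Final answer: D(12)/12! = 176214841/479001600 = 0.367879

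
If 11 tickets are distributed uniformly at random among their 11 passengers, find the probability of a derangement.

Derangements satisfy D(n) = (n-1)(D(n-1) + D(n-2)), starting from D(0)=1, D(1)=0.
Building up: D(2)=1, D(3)=2, D(4)=9, D(5)=44, D(6)=265, D(7)=1854, D(8)=14833, D(9)=133496, D(10)=1334961, D(11)=14684570.
Total arrangements: 11! = 39916800.
Probability = D(11)/11! = 1468457/3991680.

Final answer: D(11)/11! = 14684570/39916800 = 0.367879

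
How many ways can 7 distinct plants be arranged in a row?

The number of ways to arrange 7 distinct objects is 7!.

Final answer: 7! = 5040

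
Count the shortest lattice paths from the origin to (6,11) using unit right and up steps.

Each path has 6 right steps and 11 up steps in some order (17 steps total).
Choose which 11 of the 17 steps are up: C(17,11).

Final answer: C(17,11) = 12376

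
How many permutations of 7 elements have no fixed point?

D(n) = (n-1)(D(n-1) + D(n-2)), D(0)=1, D(1)=0.
Building up: D(2)=1, D(3)=2, D(4)=9, D(5)=44, D(6)=265.
D(7) = 6 x (D(6) + D(5)) = 6 x (265 + 44).

Final answer: D(7) = 1854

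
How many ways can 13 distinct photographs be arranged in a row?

The number of ways to arrange 13 distinct objects is 13!.

Final answer: 13! = 6227020800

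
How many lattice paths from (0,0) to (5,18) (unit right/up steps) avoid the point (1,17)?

Total paths to (5,18): C(23,18) = 33649.
Paths through (1,17): C(18,17) x C(5,1) = 90.
Avoiding (1,17): 33649 - 90.

Final answer: 33559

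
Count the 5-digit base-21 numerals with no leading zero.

In base 21, the leading digit has 20 choices (1..20); each of the remaining 4 digits has 21 choices.
Total: 20 x 21^4.

Final answer: 3889620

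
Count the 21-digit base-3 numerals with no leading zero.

In base 3, the leading digit has 2 choices (1..2); each of the remaining 20 digits has 3 choices.
Total: 2 x 3^20.

Final answer: 6973568802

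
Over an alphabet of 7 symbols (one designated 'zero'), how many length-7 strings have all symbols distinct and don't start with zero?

The leading digit has 6 choices (anything but zero); the next has 6 (anything but the first), then 5, and so on, one fewer each time.
Total: 6 x 6 x 5 x 4 x 3 x 2 x 1.

Final answer: 4320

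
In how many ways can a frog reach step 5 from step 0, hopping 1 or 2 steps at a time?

Let f(n) count the ways. The last step is size 1 or 2, so f(n) = f(n-1) + f(n-2) with f(1)=1, f(2)=2.
Iterating the recurrence: f(1)=1, f(2)=2, f(3)=3, f(4)=5, f(5)=8.

Final answer: 8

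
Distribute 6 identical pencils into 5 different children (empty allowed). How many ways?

Stars and bars: C(n+k-1, k-1) = C(10,4).

Final answer: C(10,4) = 210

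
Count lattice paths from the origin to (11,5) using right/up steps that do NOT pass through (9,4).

Total paths to (11,5): C(16,5) = 4368.
Paths through (9,4): C(13,4) x C(3,1) = 2145.
Avoiding (9,4): 4368 - 2145.

Final answer: 2223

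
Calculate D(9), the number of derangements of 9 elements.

D(n) = (n-1)(D(n-1) + D(n-2)), D(0)=1, D(1)=0.
Building up: D(2)=1, D(3)=2, D(4)=9, D(5)=44, D(6)=265, D(7)=1854, D(8)=14833.
D(9) = 8 x (D(8) + D(7)) = 8 x (14833 + 1854).

Final answer: D(9) = 133496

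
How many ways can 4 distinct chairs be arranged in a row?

The number of ways to arrange 4 distinct objects is 4!.

Final answer: 4! = 24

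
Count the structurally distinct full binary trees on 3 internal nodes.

This is counted by the nth Catalan number C_n. Here n = 3.
Using C_0 = 1 and C_(k+1) = C_k x 2(2k+1)/(k+2), build up term by term: C_1=1, C_2=2, C_3=5.

Final answer: C_{3} = 5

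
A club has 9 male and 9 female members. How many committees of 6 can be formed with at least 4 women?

Sum over valid woman counts:
C(9,4)C(9,2) = 4536
C(9,5)C(9,1) = 1134
C(9,6)C(9,0) = 84
Total: 4536 + 1134 + 84.

Final answer: 5754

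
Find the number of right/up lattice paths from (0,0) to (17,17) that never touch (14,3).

Total paths to (17,17): C(34,17) = 2333606220.
Paths through (14,3): C(17,3) x C(17,14) = 462400.
Avoiding (14,3): 2333606220 - 462400.

Final answer: 2333143820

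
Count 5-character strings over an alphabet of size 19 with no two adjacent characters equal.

Let g(n) count such strings. g(1) = 19, and each valid string of length n-1 extends in 18 ways (any symbol but the last), so g(n) = 18 g(n-1).
Total: g(5) = 19 x 18^4.

Final answer: 19 x 18^{4} = 1994544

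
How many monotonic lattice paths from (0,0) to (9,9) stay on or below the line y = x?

Total monotonic paths to (9,9): C(18,9) = 48620.
Paths that cross above y=x (reflection bijection): C(18,10) = 43758.
Valid Dyck paths: 48620 - 43758.
(Check: C(18,9) - C(18,10) = C(18,9)/10, the Catalan number C_{9}.)

Final answer: C_{9} = 4862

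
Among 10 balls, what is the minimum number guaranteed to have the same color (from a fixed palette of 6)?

There are 6 possible values for color (from a fixed palette of 6). With 10 balls and 6 categories, by pigeonhole: ceiling(10/6).

Final answer: 2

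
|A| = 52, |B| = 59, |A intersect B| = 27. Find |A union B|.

|A union B| = |A| + |B| - |A intersect B| = 52 + 59 - 27.

Final answer: 84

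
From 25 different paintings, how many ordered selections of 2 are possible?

P(25,2) = 25!/(25-2)! = 25!/23!.

Final answer: P(25,2) = 600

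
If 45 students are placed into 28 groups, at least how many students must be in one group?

By the pigeonhole principle: ceiling(45/28).

Final answer: 2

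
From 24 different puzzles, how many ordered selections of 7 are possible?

P(24,7) = 24!/(24-7)! = 24!/17!.

Final answer: P(24,7) = 1744364160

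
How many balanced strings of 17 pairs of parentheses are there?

The structures are counted by the Catalan number C_n. Here n = 17 (pairs).
Using C_0 = 1 and C_(k+1) = C_k x 2(2k+1)/(k+2), build up term by term: C_1=1, C_2=2, C_3=5, C_4=14, C_5=42, C_6=132, C_7=429, C_8=1430, C_9=4862, C_10=16796, C_11=58786, C_12=208012, C_13=742900, C_14=2674440, C_15=9694845, C_16=35357670, C_17=129644790.

Final answer: C_{17} = 129644790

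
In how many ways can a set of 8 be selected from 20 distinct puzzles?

C(20,8) = 20!/(8! x 12!).

Final answer: \binom{20}{8} = 125970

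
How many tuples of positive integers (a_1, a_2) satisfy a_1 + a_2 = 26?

Substitute a'_i = a_i - 1 (so a'_i >= 0). Then sum a'_i = 26 - 2 = 24.
Stars and bars: C(24+2-1, 2-1) = C(25,1).

Final answer: C(25,1) = 25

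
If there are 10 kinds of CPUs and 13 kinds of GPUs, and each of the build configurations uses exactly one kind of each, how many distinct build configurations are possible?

By the multiplication principle: 10 x 13.

Final answer: 130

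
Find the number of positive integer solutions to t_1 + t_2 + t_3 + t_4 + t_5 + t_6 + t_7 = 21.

Substitute t'_i = t_i - 1 (so t'_i >= 0). Then sum t'_i = 21 - 7 = 14.
Stars and bars: C(14+7-1, 7-1) = C(20,6).

Final answer: C(20,6) = 38760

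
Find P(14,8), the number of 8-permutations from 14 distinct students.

P(14,8) = 14!/(14-8)! = 14!/6!.

Final answer: P(14,8) = 121080960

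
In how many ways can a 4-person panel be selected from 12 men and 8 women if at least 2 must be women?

Sum over valid woman counts:
C(8,2)C(12,2) = 1848
C(8,3)C(12,1) = 672
C(8,4)C(12,0) = 70
Total: 1848 + 672 + 70.

Final answer: 2590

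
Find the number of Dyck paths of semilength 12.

Total monotonic paths to (12,12): C(24,12) = 2704156.
By the reflection principle, paths that go above the diagonal number C(24,13) = 2496144.
Valid Dyck paths: 2704156 - 2496144.
(These counts are the Catalan numbers.)

Final answer: C_{12} = 208012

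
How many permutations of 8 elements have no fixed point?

Derangements satisfy D(n) = (n-1)(D(n-1) + D(n-2)), starting from D(0)=1, D(1)=0.
D(2) = 1 x (0 + 1) = 1
D(3) = 2 x (1 + 0) = 2
D(4) = 3 x (2 + 1) = 9
D(5) = 4 x (9 + 2) = 44
D(6) = 5 x (44 + 9) = 265
D(7) = 6 x (265 + 44) = 1854
D(8) = 7 x (D(7) + D(6)) = 7 x (1854 + 265)

Final answer: D(8) = 14833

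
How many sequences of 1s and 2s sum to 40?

Condition on the final move: it is a 1-step (f(n-1) ways to get there) or a 2-step (f(n-2) ways), so f(n) = f(n-1) + f(n-2), with f(1)=1, f(2)=2.
Iterating the recurrence: f(1)=1, f(2)=2, f(3)=3, f(4)=5, f(5)=8, f(6)=13, f(7)=21, f(8)=34, f(9)=55, f(10)=89, f(11)=144, f(12)=233, f(13)=377, f(14)=610, f(15)=987, f(16)=1597, f(17)=2584, f(18)=4181, f(19)=6765, f(20)=10946, f(21)=17711, f(22)=28657, f(23)=46368, f(24)=75025, f(25)=121393, f(26)=196418, f(27)=317811, f(28)=514229, f(29)=832040, f(30)=1346269, f(31)=2178309, f(32)=3524578, f(33)=5702887, f(34)=9227465, f(35)=14930352, f(36)=24157817, f(37)=39088169, f(38)=63245986, f(39)=102334155, f(40)=165580141.

Final answer: 165580141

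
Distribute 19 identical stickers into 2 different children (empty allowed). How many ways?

Stars and bars: C(n+k-1, k-1) = C(20,1).

Final answer: C(20,1) = 20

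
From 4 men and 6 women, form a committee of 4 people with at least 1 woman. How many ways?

Sum over valid woman counts:
C(6,1)C(4,3) = 24
C(6,2)C(4,2) = 90
C(6,3)C(4,1) = 80
C(6,4)C(4,0) = 15
Total: 24 + 90 + 80 + 15.

Final answer: 209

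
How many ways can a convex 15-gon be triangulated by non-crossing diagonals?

The structures are counted by the Catalan number C_n. Here n = 15 - 2 = 13.
C_n = (2n)!/(n!(n+1)!), so C_{13} = 26!/(13! x 14!) = C(26,13)/14 = 10400600/14.

Final answer: C_{13} = 742900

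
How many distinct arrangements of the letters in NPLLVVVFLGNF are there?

Letters (F:2, G:1, L:3, N:2, P:1, V:3). Total letters: 12.
Permutations = 12!/(3! x 3! x 2! x 2!).

Final answer: 3326400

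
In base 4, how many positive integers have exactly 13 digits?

Leading digit: 3 options (nonzero). Other 12 digit(s): 4 options each.
Total: 3 x 4^12.

Final answer: 50331648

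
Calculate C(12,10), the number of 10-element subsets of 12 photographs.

C(12,10) = 12!/(10! x 2!).

Final answer: \binom{12}{10} = 66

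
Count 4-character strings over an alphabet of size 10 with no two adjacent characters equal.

Let g(n) count such strings. g(1) = 10, and each valid string of length n-1 extends in 9 ways (any symbol but the last), so g(n) = 9 g(n-1).
Total: g(4) = 10 x 9^3.

Final answer: 10 x 9^{3} = 7290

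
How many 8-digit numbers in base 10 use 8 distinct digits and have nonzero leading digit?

The leading digit has 9 choices (anything but zero); the next has 9 (anything but the first), then 8, and so on, one fewer each time.
Total: 9 x 9 x 8 x 7 x 6 x 5 x 4 x 3.

Final answer: 1632960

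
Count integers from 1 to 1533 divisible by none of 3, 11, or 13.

|div by 3|=511, |div by 11|=139, |div by 13|=117.
|div by 3&11|=46, |div by 3&13|=39, |div by 11&13|=10, |div by all|=3.
By inclusion-exclusion, divisible by at least one: 511+139+117-46-39-10+3 = 675.
Not divisible by any: 1533 - 675.

Final answer: 858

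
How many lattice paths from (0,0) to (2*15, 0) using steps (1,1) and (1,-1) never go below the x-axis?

Total monotonic paths to (15,15): C(30,15) = 155117520.
Reflecting each bad path at its first crossing gives a bijection with paths to (14,16): C(30,16) = 145422675.
Valid Dyck paths: 155117520 - 145422675.
(Equivalently, C_{15} = C(30,15)/16 = 155117520/16.)

Final answer: C_{15} = 9694845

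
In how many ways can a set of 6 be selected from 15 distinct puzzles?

C(15,6) = 15!/(6! x (15-6)!).

Final answer: C(15,6) = 5005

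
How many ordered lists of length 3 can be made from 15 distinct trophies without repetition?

P(15,3) = 15!/(15-3)! = 15!/12!.

Final answer: P(15,3) = 2730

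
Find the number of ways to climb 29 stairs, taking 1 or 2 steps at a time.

Let f(n) count the ways. The last step is size 1 or 2, so f(n) = f(n-1) + f(n-2) with f(1)=1, f(2)=2.
Building up term by term: f(1)=1, f(2)=2, f(3)=3, f(4)=5, f(5)=8, f(6)=13, f(7)=21, f(8)=34, f(9)=55, f(10)=89, f(11)=144, f(12)=233, f(13)=377, f(14)=610, f(15)=987, f(16)=1597, f(17)=2584, f(18)=4181, f(19)=6765, f(20)=10946, f(21)=17711, f(22)=28657, f(23)=46368, f(24)=75025, f(25)=121393, f(26)=196418, f(27)=317811, f(28)=514229, f(29)=832040.

Final answer: 832040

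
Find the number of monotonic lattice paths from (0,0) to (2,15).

Each path has 2 right steps and 15 up steps in some order (17 steps total).
Choose which 15 of the 17 steps are up: C(17,15).

Final answer: C(17,15) = 136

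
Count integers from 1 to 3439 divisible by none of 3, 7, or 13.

|div by 3|=1146, |div by 7|=491, |div by 13|=264.
|div by 3&7|=163, |div by 3&13|=88, |div by 7&13|=37, |div by all|=12.
By inclusion-exclusion, divisible by at least one: 1146+491+264-163-88-37+12 = 1625.
Not divisible by any: 3439 - 1625.

Final answer: 1814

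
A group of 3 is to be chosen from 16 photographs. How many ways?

C(16,3) = 16!/(3! x (16-3)!).

Final answer: C(16,3) = 560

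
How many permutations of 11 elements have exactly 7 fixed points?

Choose which 7 elements are fixed: C(11,7) = 330.
Derange the remaining 4 using D(j) = (j-1)(D(j-1) + D(j-2)), D(0)=1, D(1)=0: D(2)=1, D(3)=2, D(4)=9.
Total: 330 x 9.

Final answer: C(11,7) D(4) = 2970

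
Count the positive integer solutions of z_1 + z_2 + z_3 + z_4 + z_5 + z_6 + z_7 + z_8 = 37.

Substitute z'_i = z_i - 1 (so z'_i >= 0). Then sum z'_i = 37 - 8 = 29.
Stars and bars: C(29+8-1, 8-1) = C(36,7).

Final answer: C(36,7) = 8347680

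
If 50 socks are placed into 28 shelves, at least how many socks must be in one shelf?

By the pigeonhole principle: ceiling(50/28).

Final answer: 2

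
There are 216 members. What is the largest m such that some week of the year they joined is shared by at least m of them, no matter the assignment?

There are 52 possible values for week of the year they joined. With 216 members and 52 categories, by pigeonhole: ceiling(216/52).

Final answer: 5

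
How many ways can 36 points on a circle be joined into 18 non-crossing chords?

This is a standard Catalan-number count: the answer is C_n. Here n = 36/2 = 18.
C_n = C(2n,n) - C(2n,n+1), so C_{18} = C(36,18) - C(36,19) = 9075135300 - 8597496600.

Final answer: C_{18} = 477638700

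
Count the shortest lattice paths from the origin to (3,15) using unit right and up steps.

Each path has 3 right steps and 15 up steps in some order (18 steps total).
Choose which 15 of the 18 steps are up: C(18,15).

Final answer: C(18,15) = 816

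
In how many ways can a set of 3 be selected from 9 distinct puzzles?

C(9,3) = 9!/(3! x 6!).

Final answer: \binom{9}{3} = 84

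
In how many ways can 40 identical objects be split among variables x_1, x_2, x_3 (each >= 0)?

Stars and bars with 40 stars and 2 bars:
C(40+3-1, 3-1) = C(42,2).

Final answer: C(42,2) = 861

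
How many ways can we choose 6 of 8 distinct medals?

C(8,6) = 8!/(6! x (8-6)!).

Final answer: C(8,6) = 28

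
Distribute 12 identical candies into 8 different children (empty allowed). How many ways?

Stars and bars: C(n+k-1, k-1) = C(19,7).

Final answer: C(19,7) = 50388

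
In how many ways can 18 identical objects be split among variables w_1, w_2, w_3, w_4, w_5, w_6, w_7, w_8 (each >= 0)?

Stars and bars with 18 stars and 7 bars:
C(18+8-1, 8-1) = C(25,7).

Final answer: C(25,7) = 480700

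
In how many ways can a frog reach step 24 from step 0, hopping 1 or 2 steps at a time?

Let f(n) be the number of climbs. Removing the last move (1 or 2 steps) gives f(n) = f(n-1) + f(n-2); base cases f(1)=1, f(2)=2.
Building up term by term: f(1)=1, f(2)=2, f(3)=3, f(4)=5, f(5)=8, f(6)=13, f(7)=21, f(8)=34, f(9)=55, f(10)=89, f(11)=144, f(12)=233, f(13)=377, f(14)=610, f(15)=987, f(16)=1597, f(17)=2584, f(18)=4181, f(19)=6765, f(20)=10946, f(21)=17711, f(22)=28657, f(23)=46368, f(24)=75025.

Final answer: 75025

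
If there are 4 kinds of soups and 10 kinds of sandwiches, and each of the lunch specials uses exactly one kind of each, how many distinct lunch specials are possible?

By the multiplication principle: 4 x 10.

Final answer: 40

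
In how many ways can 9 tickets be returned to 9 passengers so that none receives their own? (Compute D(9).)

D(n) = (n-1)(D(n-1) + D(n-2)), D(0)=1, D(1)=0.
D(2) = 1 x (0 + 1) = 1
D(3) = 2 x (1 + 0) = 2
D(4) = 3 x (2 + 1) = 9
D(5) = 4 x (9 + 2) = 44
D(6) = 5 x (44 + 9) = 265
D(7) = 6 x (265 + 44) = 1854
D(8) = 7 x (1854 + 265) = 14833
D(9) = 8 x (D(8) + D(7)) = 8 x (14833 + 1854)

Final answer: D(9) = 133496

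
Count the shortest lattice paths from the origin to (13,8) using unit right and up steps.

Each path has 13 right steps and 8 up steps in some order (21 steps total).
Choose which 8 of the 21 steps are up: C(21,8).

Final answer: C(21,8) = 203490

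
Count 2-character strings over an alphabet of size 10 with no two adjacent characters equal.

First character: 10 choices. Each subsequent: 9 choices (must differ from the previous one).
Total: 10 x 9^1.

Final answer: 10 x 9^{1} = 90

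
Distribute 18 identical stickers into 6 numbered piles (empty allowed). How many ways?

Stars and bars: C(n+k-1, k-1) = C(23,5).

Final answer: C(23,5) = 33649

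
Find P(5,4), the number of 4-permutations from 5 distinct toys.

P(5,4) = 5!/(5-4)! = 5!/1!.

Final answer: P(5,4) = 120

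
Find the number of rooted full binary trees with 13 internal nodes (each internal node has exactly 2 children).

The structures are counted by the Catalan number C_n. Here n = 13.
C_n = C(2n,n) - C(2n,n+1), so C_{13} = C(26,13) - C(26,14) = 10400600 - 9657700.

Final answer: C_{13} = 742900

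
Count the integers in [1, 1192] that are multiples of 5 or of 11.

Multiples of 5: 238. Multiples of 11: 108. Of both (lcm=55): 21.
By inclusion-exclusion: 238 + 108 - 21.

Final answer: 325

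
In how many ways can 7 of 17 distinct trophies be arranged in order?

P(17,7) = 17!/(17-7)! = 17!/10!.

Final answer: P(17,7) = 98017920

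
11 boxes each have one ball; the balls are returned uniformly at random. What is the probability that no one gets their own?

Derangements satisfy D(n) = (n-1)(D(n-1) + D(n-2)), starting from D(0)=1, D(1)=0.
Building up: D(2)=1, D(3)=2, D(4)=9, D(5)=44, D(6)=265, D(7)=1854, D(8)=14833, D(9)=133496, D(10)=1334961, D(11)=14684570.
Total arrangements: 11! = 39916800.
Probability = D(11)/11! = 1468457/3991680.

Final answer: D(11)/11! = 14684570/39916800 = 0.367879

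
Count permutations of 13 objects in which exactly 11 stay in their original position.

Choose which 11 elements are fixed: C(13,11) = 78.
Derange the remaining 2 using D(j) = (j-1)(D(j-1) + D(j-2)), D(0)=1, D(1)=0: D(2)=1.
Total: 78 x 1.

Final answer: C(13,11) D(2) = 78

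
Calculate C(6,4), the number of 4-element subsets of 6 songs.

C(6,4) = 6!/(4! x (6-4)!).

Final answer: C(6,4) = 15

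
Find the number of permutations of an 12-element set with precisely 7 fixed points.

Choose which 7 elements are fixed: C(12,7) = 792.
Derange the remaining 5 using D(j) = (j-1)(D(j-1) + D(j-2)), D(0)=1, D(1)=0: D(2)=1, D(3)=2, D(4)=9, D(5)=44.
Total: 792 x 44.

Final answer: C(12,7) D(5) = 34848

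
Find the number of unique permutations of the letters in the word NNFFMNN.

Letters (F:2, M:1, N:4). Total letters: 7.
Permutations = 7!/(4! x 2!).

Final answer: 105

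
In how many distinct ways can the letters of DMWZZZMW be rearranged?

Letters (D:1, M:2, W:2, Z:3). Total letters: 8.
Permutations = 8!/(3! x 2! x 2!).

Final answer: 1680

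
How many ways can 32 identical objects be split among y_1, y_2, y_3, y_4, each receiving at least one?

Substitute y'_i = y_i - 1 (so y'_i >= 0). Then sum y'_i = 32 - 4 = 28.
Stars and bars: C(28+4-1, 4-1) = C(31,3).

Final answer: C(31,3) = 4495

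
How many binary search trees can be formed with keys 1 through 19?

This is counted by the nth Catalan number C_n. Here n = 19.
C_n = (2n)!/(n!(n+1)!), so C_{19} = 38!/(19! x 20!) = C(38,19)/20 = 35345263800/20.

Final answer: C_{19} = 1767263190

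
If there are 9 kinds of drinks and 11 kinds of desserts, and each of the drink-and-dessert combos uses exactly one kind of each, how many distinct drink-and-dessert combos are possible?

By the multiplication principle: 9 x 11.

Final answer: 99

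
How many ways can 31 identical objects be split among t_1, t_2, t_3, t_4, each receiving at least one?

Substitute t'_i = t_i - 1 (so t'_i >= 0). Then sum t'_i = 31 - 4 = 27.
Stars and bars: C(27+4-1, 4-1) = C(30,3).

Final answer: C(30,3) = 4060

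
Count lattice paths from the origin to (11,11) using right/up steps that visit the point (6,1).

Paths (0,0)->(6,1): C(7,1) = 7.
Paths (6,1)->(11,11): C(15,10) = 3003.
By multiplication principle: 7 x 3003.

Final answer: 21021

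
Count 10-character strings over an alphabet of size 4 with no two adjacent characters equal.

Let g(n) count such strings. g(1) = 4, and each valid string of length n-1 extends in 3 ways (any symbol but the last), so g(n) = 3 g(n-1).
Total: g(10) = 4 x 3^9.

Final answer: 4 x 3^{9} = 78732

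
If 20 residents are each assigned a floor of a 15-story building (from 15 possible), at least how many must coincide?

There are 15 possible values for floor of a 15-story building. With 20 residents and 15 categories, by pigeonhole: ceiling(20/15).

Final answer: 2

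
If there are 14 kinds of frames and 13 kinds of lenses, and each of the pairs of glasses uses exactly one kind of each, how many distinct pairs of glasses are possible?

By the multiplication principle: 14 x 13.

Final answer: 182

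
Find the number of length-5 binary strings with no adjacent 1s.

Let a(n) count valid strings. If the last bit is 0 the prefix is any valid string of length n-1; if it is 1 the string must end in 01 with a valid prefix of length n-2. So a(n) = a(n-1) + a(n-2), a(1)=2, a(2)=3.
Building up term by term: a(1)=2, a(2)=3, a(3)=5, a(4)=8, a(5)=13.

Final answer: 13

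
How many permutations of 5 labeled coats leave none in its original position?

Derangements satisfy D(n) = (n-1)(D(n-1) + D(n-2)), starting from D(0)=1, D(1)=0.
D(2) = 1 x (0 + 1) = 1
D(3) = 2 x (1 + 0) = 2
D(4) = 3 x (2 + 1) = 9
D(5) = 4 x (D(4) + D(3)) = 4 x (9 + 2)

Final answer: D(5) = 44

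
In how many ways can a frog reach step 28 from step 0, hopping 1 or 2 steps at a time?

Let f(n) be the number of climbs. Removing the last move (1 or 2 steps) gives f(n) = f(n-1) + f(n-2); base cases f(1)=1, f(2)=2.
Building up term by term: f(1)=1, f(2)=2, f(3)=3, f(4)=5, f(5)=8, f(6)=13, f(7)=21, f(8)=34, f(9)=55, f(10)=89, f(11)=144, f(12)=233, f(13)=377, f(14)=610, f(15)=987, f(16)=1597, f(17)=2584, f(18)=4181, f(19)=6765, f(20)=10946, f(21)=17711, f(22)=28657, f(23)=46368, f(24)=75025, f(25)=121393, f(26)=196418, f(27)=317811, f(28)=514229.

Final answer: 514229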